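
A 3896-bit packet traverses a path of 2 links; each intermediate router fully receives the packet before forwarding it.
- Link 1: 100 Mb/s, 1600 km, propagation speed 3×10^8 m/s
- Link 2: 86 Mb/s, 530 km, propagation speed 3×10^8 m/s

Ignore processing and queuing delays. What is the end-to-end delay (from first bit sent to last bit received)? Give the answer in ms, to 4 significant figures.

Transmission delays (L/R per hop): 0.03896, 0.0453023 ms; sum = 0.0842623 ms.
Propagation delays (d/s per hop): 5.33333, 1.76667 ms; sum = 7.1 ms.
End-to-end = 7.184 ms.

7.184 ms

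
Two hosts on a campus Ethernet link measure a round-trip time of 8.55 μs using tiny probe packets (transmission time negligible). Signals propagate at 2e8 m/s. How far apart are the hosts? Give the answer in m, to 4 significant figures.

One-way propagation = RTT/2 = 4.275 μs.
d = s × t = 200000000 × 4.275e-06 = 855.0 m.

855.0 m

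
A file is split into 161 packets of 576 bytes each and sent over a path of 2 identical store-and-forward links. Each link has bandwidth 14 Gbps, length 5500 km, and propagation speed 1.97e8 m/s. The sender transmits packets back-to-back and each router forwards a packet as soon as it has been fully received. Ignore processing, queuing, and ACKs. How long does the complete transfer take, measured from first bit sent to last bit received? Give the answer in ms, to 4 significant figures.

55.89 ms

Per-hop transmission t_tx = L/R = 4608/14000000000 = 0.000329143 ms.
Per-hop propagation t_prop = 5500000/197000000 = 27.9188 ms.
Pipeline fill: first packet needs 2·t_tx to clear all hops; remaining 160 packets each add one t_tx.
Total = (2+161-1)·t_tx + 2·t_prop = 162·0.000329143 + 2·27.9188 = 55.89 ms.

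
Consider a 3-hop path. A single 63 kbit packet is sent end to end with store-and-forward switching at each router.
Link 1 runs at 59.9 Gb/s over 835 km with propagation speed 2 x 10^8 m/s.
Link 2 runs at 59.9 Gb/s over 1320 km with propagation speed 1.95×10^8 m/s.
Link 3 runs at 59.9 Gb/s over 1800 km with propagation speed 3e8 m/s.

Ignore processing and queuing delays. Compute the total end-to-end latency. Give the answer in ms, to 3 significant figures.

L = 63000 bits.
Transmission delay per hop = L/R = 63000/59900000000 = 0.00105175 ms; 3 hops → 0.00315526 ms.
Propagation delays (d/s per hop): 4.175, 6.76923, 6 ms; sum = 16.9442 ms.
End-to-end = 16.9 ms.

16.9 ms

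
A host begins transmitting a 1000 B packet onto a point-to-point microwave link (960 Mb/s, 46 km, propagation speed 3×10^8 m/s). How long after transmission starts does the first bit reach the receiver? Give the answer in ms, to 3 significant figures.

0.153 ms

First bit experiences only propagation delay: d/s = 46000/300000000 = 0.153 ms.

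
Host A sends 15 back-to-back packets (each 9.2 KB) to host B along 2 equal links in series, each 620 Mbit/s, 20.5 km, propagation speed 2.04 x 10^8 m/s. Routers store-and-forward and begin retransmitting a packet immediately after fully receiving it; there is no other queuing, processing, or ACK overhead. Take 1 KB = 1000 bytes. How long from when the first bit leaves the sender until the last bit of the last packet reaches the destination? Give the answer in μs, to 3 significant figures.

2100 μs

Per-hop transmission t_tx = L/R = 73600/620000000 = 118.71 μs.
Per-hop propagation t_prop = 20500/204000000 = 100.49 μs.
Pipeline fill: first packet needs 2·t_tx to clear all hops; remaining 14 packets each add one t_tx.
Total = (2+15-1)·t_tx + 2·t_prop = 16·118.71 + 2·100.49 = 2100 μs.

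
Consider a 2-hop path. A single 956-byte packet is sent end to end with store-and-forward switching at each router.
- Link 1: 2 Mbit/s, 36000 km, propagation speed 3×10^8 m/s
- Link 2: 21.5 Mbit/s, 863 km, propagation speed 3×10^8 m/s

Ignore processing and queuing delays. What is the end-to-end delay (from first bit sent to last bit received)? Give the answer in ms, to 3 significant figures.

L = 956 × 8 = 7648 bits.
Transmission delays (L/R per hop): 3.824, 0.355721 ms; sum = 4.17972 ms.
Propagation delays (d/s per hop): 120, 2.87667 ms; sum = 122.877 ms.
End-to-end = 127 ms.

127 ms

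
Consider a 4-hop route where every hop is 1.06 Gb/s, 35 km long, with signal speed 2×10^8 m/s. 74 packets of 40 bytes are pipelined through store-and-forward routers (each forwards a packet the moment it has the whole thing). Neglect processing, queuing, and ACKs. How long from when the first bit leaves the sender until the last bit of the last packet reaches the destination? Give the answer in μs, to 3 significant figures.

723 μs

Per-hop transmission t_tx = L/R = 320/1060000000 = 0.301887 μs.
Per-hop propagation t_prop = 35000/200000000 = 175 μs.
Pipeline fill: first packet needs 4·t_tx to clear all hops; remaining 73 packets each add one t_tx.
Total = (4+74-1)·t_tx + 4·t_prop = 77·0.301887 + 4·175 = 723 μs.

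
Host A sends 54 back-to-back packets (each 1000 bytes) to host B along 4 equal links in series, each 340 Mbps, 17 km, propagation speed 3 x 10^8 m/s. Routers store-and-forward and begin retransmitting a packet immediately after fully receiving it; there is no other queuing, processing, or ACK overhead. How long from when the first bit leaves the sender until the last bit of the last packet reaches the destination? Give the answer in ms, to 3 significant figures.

1.57 ms

Per-hop transmission t_tx = L/R = 8000/340000000 = 0.0235294 ms.
Per-hop propagation t_prop = 17000/300000000 = 0.0566667 ms.
Pipeline fill: first packet needs 4·t_tx to clear all hops; remaining 53 packets each add one t_tx.
Total = (4+54-1)·t_tx + 4·t_prop = 57·0.0235294 + 4·0.0566667 = 1.57 ms.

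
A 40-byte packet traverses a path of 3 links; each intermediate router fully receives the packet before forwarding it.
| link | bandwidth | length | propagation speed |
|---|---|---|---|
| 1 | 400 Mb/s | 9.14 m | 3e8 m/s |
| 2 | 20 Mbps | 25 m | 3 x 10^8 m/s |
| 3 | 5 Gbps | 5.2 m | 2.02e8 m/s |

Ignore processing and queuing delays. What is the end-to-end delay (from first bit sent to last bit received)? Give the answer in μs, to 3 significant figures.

L = 40 × 8 = 320 bits.
Transmission delays (L/R per hop): 0.8, 16, 0.064 μs; sum = 16.864 μs.
Propagation delays (d/s per hop): 0.0304667, 0.0833333, 0.0257426 μs; sum = 0.139543 μs.
End-to-end = 17.0 μs.

17.0 μs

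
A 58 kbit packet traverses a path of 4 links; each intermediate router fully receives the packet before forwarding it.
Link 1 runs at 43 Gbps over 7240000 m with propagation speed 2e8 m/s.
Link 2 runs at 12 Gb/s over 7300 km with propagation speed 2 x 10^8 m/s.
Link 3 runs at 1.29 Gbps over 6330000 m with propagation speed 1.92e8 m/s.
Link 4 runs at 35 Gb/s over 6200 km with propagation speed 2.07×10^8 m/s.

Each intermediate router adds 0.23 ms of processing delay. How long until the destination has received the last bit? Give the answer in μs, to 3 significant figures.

136000 μs

L = 58000 bits.
Transmission delays (L/R per hop): 1.34884, 4.83333, 44.9612, 1.65714 μs; sum = 52.8006 μs.
Propagation delays (d/s per hop): 36200, 36500, 32968.8, 29951.7 μs; sum = 135620 μs.
Processing at 3 router(s): 3 × 0.23 ms = 690 μs.
End-to-end = 136000 μs.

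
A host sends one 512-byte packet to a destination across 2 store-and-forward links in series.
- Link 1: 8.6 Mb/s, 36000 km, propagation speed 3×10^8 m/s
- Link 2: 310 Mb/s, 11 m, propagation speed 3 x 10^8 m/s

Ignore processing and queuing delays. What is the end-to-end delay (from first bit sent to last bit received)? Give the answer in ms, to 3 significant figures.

L = 512 × 8 = 4096 bits.
Transmission delays (L/R per hop): 0.476279, 0.0132129 ms; sum = 0.489492 ms.
Propagation delays (d/s per hop): 120, 3.66667e-05 ms; sum = 120 ms.
End-to-end = 120 ms.

120 ms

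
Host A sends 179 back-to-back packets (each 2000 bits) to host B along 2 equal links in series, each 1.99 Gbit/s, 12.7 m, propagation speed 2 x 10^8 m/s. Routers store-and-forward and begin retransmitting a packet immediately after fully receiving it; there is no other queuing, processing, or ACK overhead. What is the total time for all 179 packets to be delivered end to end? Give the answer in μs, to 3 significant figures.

181 μs

Per-hop transmission t_tx = L/R = 2000/1990000000 = 1.00503 μs.
Per-hop propagation t_prop = 12.7/200000000 = 0.0635 μs.
Pipeline fill: first packet needs 2·t_tx to clear all hops; remaining 178 packets each add one t_tx.
Total = (2+179-1)·t_tx + 2·t_prop = 180·1.00503 + 2·0.0635 = 181 μs.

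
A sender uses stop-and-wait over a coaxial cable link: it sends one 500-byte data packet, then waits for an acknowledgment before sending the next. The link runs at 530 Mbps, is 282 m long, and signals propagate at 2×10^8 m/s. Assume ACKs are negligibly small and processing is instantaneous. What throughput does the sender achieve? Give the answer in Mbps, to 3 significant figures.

t_tx = L/R = 4000/530000000 = 7.54717e-06 s.
t_prop = 282/200000000 = 1.41e-06 s; RTT = 2.82e-06 s.
Cycle = t_tx + RTT = 1.03672e-05 s.
Throughput = L / cycle = 4000 / 1.03672e-05 = 386 Mbps.

386 Mbps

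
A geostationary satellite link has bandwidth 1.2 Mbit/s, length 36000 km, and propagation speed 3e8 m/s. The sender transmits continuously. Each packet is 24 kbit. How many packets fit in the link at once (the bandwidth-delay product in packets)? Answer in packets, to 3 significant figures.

Propagation delay = 36000000 / 300000000 = 0.12 s.
BDP = R × t_prop = 1200000 × 0.12 = 144000 bits.
In packets of 24000 bits: 6.00 packets.

6.00 packets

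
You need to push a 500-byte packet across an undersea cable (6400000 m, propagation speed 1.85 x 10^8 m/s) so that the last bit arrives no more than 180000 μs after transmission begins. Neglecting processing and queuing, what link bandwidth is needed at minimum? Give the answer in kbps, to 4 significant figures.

27.51 kbps

L = 4000 bits.
Propagation delay = 6400000 / 185000000 = 34594.6 μs.
Transmission budget = 180000 − 34594.6 = 145405 μs.
R ≥ L / t_tx = 4000 bits / 0.145405 s = 27.51 kbps.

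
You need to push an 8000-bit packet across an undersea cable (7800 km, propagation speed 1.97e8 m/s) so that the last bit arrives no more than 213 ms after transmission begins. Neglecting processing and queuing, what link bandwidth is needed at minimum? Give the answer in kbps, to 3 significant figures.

Propagation delay = 7800000 / 197000000 = 39.5939 ms.
Transmission budget = 213 − 39.5939 = 173.406 ms.
R ≥ L / t_tx = 8000 bits / 0.173406 s = 46.1 kbps.

46.1 kbps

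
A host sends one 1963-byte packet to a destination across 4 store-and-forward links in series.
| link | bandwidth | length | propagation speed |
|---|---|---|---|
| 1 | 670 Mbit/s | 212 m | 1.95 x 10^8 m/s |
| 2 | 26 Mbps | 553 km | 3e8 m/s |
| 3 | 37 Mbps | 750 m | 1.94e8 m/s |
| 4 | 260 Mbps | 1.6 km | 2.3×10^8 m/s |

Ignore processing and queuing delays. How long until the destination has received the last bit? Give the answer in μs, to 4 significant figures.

L = 1963 × 8 = 15704 bits.
Transmission delays (L/R per hop): 23.4388, 604, 424.432, 60.4 μs; sum = 1112.27 μs.
Propagation delays (d/s per hop): 1.08718, 1843.33, 3.86598, 6.95652 μs; sum = 1855.24 μs.
End-to-end = 2968 μs.

2968 μs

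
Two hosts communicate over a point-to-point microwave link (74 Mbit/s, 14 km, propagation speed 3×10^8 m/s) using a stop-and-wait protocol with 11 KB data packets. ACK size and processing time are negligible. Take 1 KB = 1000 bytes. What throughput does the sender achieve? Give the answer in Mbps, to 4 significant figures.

t_tx = L/R = 88000/74000000 = 0.00118919 s.
t_prop = 14000/300000000 = 4.66667e-05 s; RTT = 9.33333e-05 s.
Cycle = t_tx + RTT = 0.00128252 s.
Throughput = L / cycle = 88000 / 0.00128252 = 68.61 Mbps.

68.61 Mbps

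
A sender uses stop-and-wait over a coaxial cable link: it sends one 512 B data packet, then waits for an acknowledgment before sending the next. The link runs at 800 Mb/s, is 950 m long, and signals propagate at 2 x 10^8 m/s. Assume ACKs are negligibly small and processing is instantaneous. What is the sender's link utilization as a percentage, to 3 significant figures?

35.0 %

t_tx = L/R = 4096/800000000 = 5.12e-06 s.
t_prop = 950/200000000 = 4.75e-06 s; RTT = 9.5e-06 s.
Cycle = t_tx + RTT = 1.462e-05 s.
Utilization = t_tx / cycle = 5.12e-06/1.462e-05 = 35.0 %.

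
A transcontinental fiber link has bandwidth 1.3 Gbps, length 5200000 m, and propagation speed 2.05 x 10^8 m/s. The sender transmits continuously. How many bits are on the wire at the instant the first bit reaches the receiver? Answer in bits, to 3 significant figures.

33000000 bits

Propagation delay = 5200000 / 2.05e+08 = 0.0253659 s.
BDP = R × t_prop = 1300000000 × 0.0253659 = 32975600 bits.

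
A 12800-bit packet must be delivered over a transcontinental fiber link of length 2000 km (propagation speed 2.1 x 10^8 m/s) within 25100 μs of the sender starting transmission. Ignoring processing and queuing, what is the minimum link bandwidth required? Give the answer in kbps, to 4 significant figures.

821.8 kbps

Propagation delay = 2000000 / 210000000 = 9523.81 μs.
Transmission budget = 25100 − 9523.81 = 15576.2 μs.
R ≥ L / t_tx = 12800 bits / 0.0155762 s = 821.8 kbps.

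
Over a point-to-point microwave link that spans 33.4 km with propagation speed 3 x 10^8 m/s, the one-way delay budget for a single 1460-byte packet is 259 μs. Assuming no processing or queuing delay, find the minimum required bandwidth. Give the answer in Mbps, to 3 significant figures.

79.1 Mbps

L = 11680 bits.
Propagation delay = 33400 / 300000000 = 111.333 μs.
Transmission budget = 259 − 111.333 = 147.667 μs.
R ≥ L / t_tx = 11680 bits / 0.000147667 s = 79.1 Mbps.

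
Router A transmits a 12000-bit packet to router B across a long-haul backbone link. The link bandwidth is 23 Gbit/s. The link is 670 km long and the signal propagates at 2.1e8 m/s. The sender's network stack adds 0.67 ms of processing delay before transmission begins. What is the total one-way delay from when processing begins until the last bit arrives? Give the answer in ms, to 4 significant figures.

Transmission delay = L/R = 12000 / 23000000000 = 0.000521739 ms.
Propagation delay = d/s = 670000 m / 210000000 m/s = 3.19048 ms.
Plus processing delay 0.67 ms = 0.67 ms.
Total = 3.861 ms.

3.861 ms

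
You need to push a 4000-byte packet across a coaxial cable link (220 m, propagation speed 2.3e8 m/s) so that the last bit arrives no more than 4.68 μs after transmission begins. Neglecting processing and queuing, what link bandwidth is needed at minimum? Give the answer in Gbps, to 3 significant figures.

8.59 Gbps

L = 32000 bits.
Propagation delay = 220 / 2.3e+08 = 0.956522 μs.
Transmission budget = 4.68 − 0.956522 = 3.72348 μs.
R ≥ L / t_tx = 32000 bits / 3.72348e-06 s = 8.59 Gbps.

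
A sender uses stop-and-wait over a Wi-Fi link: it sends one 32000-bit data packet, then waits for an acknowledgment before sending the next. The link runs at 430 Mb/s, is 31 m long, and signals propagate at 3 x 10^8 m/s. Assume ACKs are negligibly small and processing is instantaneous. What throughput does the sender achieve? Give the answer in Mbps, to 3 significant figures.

t_tx = L/R = 32000/430000000 = 7.44186e-05 s.
t_prop = 31/300000000 = 1.03333e-07 s; RTT = 2.06667e-07 s.
Cycle = t_tx + RTT = 7.46253e-05 s.
Throughput = L / cycle = 32000 / 7.46253e-05 = 429 Mbps.

429 Mbps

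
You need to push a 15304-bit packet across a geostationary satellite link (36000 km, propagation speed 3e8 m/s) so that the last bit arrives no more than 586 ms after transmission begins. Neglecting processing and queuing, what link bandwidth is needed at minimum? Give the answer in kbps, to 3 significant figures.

Propagation delay = 36000000 / 300000000 = 120 ms.
Transmission budget = 586 − 120 = 466 ms.
R ≥ L / t_tx = 15304 bits / 0.466 s = 32.8 kbps.

32.8 kbps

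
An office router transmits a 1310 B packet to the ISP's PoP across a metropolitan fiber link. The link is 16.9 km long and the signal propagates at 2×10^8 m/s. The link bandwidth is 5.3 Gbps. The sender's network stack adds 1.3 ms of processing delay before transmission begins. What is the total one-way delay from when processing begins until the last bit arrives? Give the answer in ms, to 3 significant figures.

1.39 ms

L = 1310 × 8 = 10480 bits.
Transmission delay = L/R = 10480 / 5300000000 = 0.00197736 ms.
Propagation delay = d/s = 16900 m / 200000000 m/s = 0.0845 ms.
Plus processing delay 1.3 ms = 1.3 ms.
Total = 1.39 ms.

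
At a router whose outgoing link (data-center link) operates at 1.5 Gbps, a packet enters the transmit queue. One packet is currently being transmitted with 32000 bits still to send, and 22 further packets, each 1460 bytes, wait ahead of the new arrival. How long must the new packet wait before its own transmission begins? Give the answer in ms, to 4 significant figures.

Each queued packet: L/R = 11680/1500000000 = 0.00778667 ms.
22 queued → 0.171307 ms.
Plus remaining 32000 bits of current packet: 0.0213333 ms.
Queuing delay = 0.1926 ms.

0.1926 ms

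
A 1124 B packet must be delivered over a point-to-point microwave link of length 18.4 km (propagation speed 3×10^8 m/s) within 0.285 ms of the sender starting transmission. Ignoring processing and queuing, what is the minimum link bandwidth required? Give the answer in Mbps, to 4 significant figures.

L = 8992 bits.
Propagation delay = 18400 / 300000000 = 0.0613333 ms.
Transmission budget = 0.285 − 0.0613333 = 0.223667 ms.
R ≥ L / t_tx = 8992 bits / 0.000223667 s = 40.20 Mbps.

40.20 Mbps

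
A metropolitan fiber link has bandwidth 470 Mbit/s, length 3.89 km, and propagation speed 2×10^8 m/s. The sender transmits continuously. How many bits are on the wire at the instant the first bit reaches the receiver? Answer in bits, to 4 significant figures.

Propagation delay = 3890 / 200000000 = 1.945e-05 s.
BDP = R × t_prop = 470000000 × 1.945e-05 = 9141.5 bits.

9142 bits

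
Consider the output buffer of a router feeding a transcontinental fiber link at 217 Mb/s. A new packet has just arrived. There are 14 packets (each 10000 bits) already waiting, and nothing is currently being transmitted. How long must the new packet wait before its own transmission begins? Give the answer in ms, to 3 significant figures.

0.645 ms

Each queued packet: L/R = 10000/217000000 = 0.0460829 ms.
14 queued → 0.645161 ms.
Queuing delay = 0.645 ms.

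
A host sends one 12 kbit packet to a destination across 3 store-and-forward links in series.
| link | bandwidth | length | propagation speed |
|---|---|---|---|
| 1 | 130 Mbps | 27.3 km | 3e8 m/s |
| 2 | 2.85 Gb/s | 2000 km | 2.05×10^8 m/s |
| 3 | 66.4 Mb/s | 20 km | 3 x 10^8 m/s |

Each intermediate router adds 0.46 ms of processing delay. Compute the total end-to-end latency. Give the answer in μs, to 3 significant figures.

L = 12000 bits.
Transmission delays (L/R per hop): 92.3077, 4.21053, 180.723 μs; sum = 277.241 μs.
Propagation delays (d/s per hop): 91, 9756.1, 66.6667 μs; sum = 9913.76 μs.
Processing at 2 router(s): 2 × 0.46 ms = 920 μs.
End-to-end = 11100 μs.

11100 μs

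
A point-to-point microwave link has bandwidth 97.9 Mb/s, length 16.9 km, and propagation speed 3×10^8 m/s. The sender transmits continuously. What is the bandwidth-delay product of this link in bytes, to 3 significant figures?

Propagation delay = 16900 / 300000000 = 5.63333e-05 s.
BDP = R × t_prop = 97900000 × 5.63333e-05 = 5515.03 bits.
In bytes: 5515.03/8 = 689 bytes.

689 bytes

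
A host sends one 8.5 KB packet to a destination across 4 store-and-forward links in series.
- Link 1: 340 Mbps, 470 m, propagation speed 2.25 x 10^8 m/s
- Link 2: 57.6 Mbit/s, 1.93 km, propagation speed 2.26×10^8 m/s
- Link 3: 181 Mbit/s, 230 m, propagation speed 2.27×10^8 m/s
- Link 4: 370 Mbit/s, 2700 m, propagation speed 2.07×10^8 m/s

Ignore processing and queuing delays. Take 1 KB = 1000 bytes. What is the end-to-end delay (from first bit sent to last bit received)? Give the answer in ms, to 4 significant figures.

1.965 ms

L = 68000 bits.
Transmission delays (L/R per hop): 0.2, 1.18056, 0.375691, 0.183784 ms; sum = 1.94003 ms.
Propagation delays (d/s per hop): 0.00208889, 0.00853982, 0.00101322, 0.0130435 ms; sum = 0.0246854 ms.
End-to-end = 1.965 ms.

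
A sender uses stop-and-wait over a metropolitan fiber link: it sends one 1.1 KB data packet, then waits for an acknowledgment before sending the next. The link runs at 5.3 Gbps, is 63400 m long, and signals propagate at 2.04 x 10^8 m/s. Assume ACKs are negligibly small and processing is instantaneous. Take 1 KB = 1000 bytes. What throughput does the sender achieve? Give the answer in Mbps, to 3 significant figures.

14.1 Mbps

t_tx = L/R = 8800/5300000000 = 1.66038e-06 s.
t_prop = 63400/204000000 = 0.000310784 s; RTT = 0.000621569 s.
Cycle = t_tx + RTT = 0.000623229 s.
Throughput = L / cycle = 8800 / 0.000623229 = 14.1 Mbps.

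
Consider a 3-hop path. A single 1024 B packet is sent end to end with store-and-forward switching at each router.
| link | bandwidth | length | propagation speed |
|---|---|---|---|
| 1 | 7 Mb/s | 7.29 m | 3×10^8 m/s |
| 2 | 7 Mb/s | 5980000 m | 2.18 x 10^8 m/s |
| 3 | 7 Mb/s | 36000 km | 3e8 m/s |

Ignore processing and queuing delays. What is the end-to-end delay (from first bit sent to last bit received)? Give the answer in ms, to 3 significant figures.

151 ms

L = 1024 × 8 = 8192 bits.
Transmission delay per hop = L/R = 8192/7000000 = 1.17029 ms; 3 hops → 3.51086 ms.
Propagation delays (d/s per hop): 2.43e-05, 27.4312, 120 ms; sum = 147.431 ms.
End-to-end = 151 ms.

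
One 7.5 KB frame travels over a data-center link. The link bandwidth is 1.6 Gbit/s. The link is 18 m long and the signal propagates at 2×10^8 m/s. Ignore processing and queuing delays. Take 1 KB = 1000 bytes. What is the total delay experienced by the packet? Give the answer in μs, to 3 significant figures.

37.6 μs

L = 60000 bits.
Transmission delay = L/R = 60000 / 1600000000 = 37.5 μs.
Propagation delay = d/s = 18 m / 200000000 m/s = 0.09 μs.
Total = 37.6 μs.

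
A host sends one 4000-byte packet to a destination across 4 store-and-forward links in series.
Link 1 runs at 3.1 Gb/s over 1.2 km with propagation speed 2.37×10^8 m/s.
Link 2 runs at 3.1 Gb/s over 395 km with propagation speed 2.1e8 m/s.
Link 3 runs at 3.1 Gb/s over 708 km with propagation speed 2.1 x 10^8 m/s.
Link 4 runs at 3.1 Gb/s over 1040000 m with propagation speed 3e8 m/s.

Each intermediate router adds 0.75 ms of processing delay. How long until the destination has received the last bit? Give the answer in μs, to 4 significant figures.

L = 4000 × 8 = 32000 bits.
Transmission delay per hop = L/R = 32000/3100000000 = 10.3226 μs; 4 hops → 41.2903 μs.
Propagation delays (d/s per hop): 5.06329, 1880.95, 3371.43, 3466.67 μs; sum = 8724.11 μs.
Processing at 3 router(s): 3 × 0.75 ms = 2250 μs.
End-to-end = 11020 μs.

11020 μs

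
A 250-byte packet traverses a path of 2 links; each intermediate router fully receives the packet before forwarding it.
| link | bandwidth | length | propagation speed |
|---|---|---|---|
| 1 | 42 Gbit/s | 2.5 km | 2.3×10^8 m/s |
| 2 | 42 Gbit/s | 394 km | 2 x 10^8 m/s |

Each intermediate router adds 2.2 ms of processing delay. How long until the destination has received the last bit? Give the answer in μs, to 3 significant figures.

4180 μs

L = 250 × 8 = 2000 bits.
Transmission delay per hop = L/R = 2000/42000000000 = 0.047619 μs; 2 hops → 0.0952381 μs.
Propagation delays (d/s per hop): 10.8696, 1970 μs; sum = 1980.87 μs.
Processing at 1 router(s): 1 × 2.2 ms = 2200 μs.
End-to-end = 4180 μs.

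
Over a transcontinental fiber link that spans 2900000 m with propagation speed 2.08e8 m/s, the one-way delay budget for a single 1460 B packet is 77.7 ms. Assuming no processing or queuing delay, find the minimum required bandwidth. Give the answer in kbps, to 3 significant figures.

183 kbps

L = 11680 bits.
Propagation delay = 2900000 / 208000000 = 13.9423 ms.
Transmission budget = 77.7 − 13.9423 = 63.7577 ms.
R ≥ L / t_tx = 11680 bits / 0.0637577 s = 183 kbps.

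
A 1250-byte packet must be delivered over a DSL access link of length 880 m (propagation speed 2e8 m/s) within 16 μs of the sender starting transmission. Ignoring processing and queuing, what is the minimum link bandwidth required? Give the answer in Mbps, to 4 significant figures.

L = 10000 bits.
Propagation delay = 880 / 200000000 = 4.4 μs.
Transmission budget = 16 − 4.4 = 11.6 μs.
R ≥ L / t_tx = 10000 bits / 1.16e-05 s = 862.1 Mbps.

862.1 Mbps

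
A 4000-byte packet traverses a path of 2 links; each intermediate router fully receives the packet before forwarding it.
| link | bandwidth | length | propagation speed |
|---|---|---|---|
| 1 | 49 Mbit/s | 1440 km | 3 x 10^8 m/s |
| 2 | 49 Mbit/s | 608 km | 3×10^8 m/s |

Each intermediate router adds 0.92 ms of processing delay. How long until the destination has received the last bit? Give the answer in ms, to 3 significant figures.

L = 4000 × 8 = 32000 bits.
Transmission delay per hop = L/R = 32000/49000000 = 0.653061 ms; 2 hops → 1.30612 ms.
Propagation delays (d/s per hop): 4.8, 2.02667 ms; sum = 6.82667 ms.
Processing at 1 router(s): 1 × 0.92 ms = 0.92 ms.
End-to-end = 9.05 ms.

9.05 ms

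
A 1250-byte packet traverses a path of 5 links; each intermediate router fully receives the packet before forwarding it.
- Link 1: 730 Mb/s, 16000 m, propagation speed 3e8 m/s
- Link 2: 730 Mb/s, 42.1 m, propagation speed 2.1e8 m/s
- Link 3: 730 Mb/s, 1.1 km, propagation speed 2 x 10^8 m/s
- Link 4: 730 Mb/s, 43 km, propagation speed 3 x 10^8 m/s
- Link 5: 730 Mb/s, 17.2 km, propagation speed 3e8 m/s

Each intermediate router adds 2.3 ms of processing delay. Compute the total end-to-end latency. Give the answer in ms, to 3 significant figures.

9.53 ms

L = 1250 × 8 = 10000 bits.
Transmission delay per hop = L/R = 10000/730000000 = 0.0136986 ms; 5 hops → 0.0684932 ms.
Propagation delays (d/s per hop): 0.0533333, 0.000200476, 0.0055, 0.143333, 0.0573333 ms; sum = 0.2597 ms.
Processing at 4 router(s): 4 × 2.3 ms = 9.2 ms.
End-to-end = 9.53 ms.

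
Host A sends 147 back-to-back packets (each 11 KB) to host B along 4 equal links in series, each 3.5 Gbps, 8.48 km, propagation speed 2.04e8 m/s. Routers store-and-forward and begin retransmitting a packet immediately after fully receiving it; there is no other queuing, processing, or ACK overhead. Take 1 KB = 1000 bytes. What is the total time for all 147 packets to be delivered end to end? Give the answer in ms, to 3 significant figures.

Per-hop transmission t_tx = L/R = 88000/3500000000 = 0.0251429 ms.
Per-hop propagation t_prop = 8480/204000000 = 0.0415686 ms.
Pipeline fill: first packet needs 4·t_tx to clear all hops; remaining 146 packets each add one t_tx.
Total = (4+147-1)·t_tx + 4·t_prop = 150·0.0251429 + 4·0.0415686 = 3.94 ms.

3.94 ms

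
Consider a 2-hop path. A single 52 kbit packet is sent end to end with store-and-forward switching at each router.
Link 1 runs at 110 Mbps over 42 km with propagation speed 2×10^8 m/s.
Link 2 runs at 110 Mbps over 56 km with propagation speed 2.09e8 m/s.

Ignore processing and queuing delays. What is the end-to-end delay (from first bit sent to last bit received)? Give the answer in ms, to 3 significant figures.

1.42 ms

L = 52000 bits.
Transmission delay per hop = L/R = 52000/110000000 = 0.472727 ms; 2 hops → 0.945455 ms.
Propagation delays (d/s per hop): 0.21, 0.267943 ms; sum = 0.477943 ms.
End-to-end = 1.42 ms.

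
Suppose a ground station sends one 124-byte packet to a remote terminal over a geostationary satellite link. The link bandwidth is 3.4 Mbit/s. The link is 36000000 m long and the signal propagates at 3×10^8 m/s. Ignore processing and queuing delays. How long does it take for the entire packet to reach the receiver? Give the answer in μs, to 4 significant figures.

L = 124 × 8 = 992 bits.
Transmission delay = L/R = 992 / 3400000 = 291.765 μs.
Propagation delay = d/s = 36000000 m / 300000000 m/s = 120000 μs.
Total = 120300 μs.

120300 μs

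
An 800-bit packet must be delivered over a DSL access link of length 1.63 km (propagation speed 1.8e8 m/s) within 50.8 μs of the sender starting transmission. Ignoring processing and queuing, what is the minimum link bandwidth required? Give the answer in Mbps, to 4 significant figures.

19.16 Mbps

Propagation delay = 1630 / 180000000 = 9.05556 μs.
Transmission budget = 50.8 − 9.05556 = 41.7444 μs.
R ≥ L / t_tx = 800 bits / 4.17444e-05 s = 19.16 Mbps.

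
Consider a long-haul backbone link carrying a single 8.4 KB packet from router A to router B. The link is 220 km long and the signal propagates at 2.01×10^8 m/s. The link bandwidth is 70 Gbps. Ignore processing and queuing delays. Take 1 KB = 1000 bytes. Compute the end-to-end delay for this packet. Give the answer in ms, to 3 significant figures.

1.10 ms

L = 67200 bits.
Transmission delay = L/R = 67200 / 70000000000 = 0.00096 ms.
Propagation delay = d/s = 220000 m / 2.01e+08 m/s = 1.09453 ms.
Total = 1.10 ms.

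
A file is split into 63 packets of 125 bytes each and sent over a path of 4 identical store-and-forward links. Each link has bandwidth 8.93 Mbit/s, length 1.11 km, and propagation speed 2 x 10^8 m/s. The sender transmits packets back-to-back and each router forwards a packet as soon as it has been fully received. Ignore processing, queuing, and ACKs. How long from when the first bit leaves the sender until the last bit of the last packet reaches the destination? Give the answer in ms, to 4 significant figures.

Per-hop transmission t_tx = L/R = 1000/8930000 = 0.111982 ms.
Per-hop propagation t_prop = 1110/200000000 = 0.00555 ms.
Pipeline fill: first packet needs 4·t_tx to clear all hops; remaining 62 packets each add one t_tx.
Total = (4+63-1)·t_tx + 4·t_prop = 66·0.111982 + 4·0.00555 = 7.413 ms.

7.413 ms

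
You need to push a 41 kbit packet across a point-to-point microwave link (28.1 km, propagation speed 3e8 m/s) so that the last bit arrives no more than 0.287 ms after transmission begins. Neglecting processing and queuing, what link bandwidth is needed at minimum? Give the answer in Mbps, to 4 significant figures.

Propagation delay = 28100 / 300000000 = 0.0936667 ms.
Transmission budget = 0.287 − 0.0936667 = 0.193333 ms.
R ≥ L / t_tx = 41000 bits / 0.000193333 s = 212.1 Mbps.

212.1 Mbps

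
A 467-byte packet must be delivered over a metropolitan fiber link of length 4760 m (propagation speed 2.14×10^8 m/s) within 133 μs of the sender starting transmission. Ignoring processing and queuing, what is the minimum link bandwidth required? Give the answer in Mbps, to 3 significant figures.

L = 3736 bits.
Propagation delay = 4760 / 214000000 = 22.243 μs.
Transmission budget = 133 − 22.243 = 110.757 μs.
R ≥ L / t_tx = 3736 bits / 0.000110757 s = 33.7 Mbps.

33.7 Mbps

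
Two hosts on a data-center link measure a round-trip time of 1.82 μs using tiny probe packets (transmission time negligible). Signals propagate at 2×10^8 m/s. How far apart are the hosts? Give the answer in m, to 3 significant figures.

182 m

One-way propagation = RTT/2 = 0.91 μs.
d = s × t = 200000000 × 9.1e-07 = 182 m.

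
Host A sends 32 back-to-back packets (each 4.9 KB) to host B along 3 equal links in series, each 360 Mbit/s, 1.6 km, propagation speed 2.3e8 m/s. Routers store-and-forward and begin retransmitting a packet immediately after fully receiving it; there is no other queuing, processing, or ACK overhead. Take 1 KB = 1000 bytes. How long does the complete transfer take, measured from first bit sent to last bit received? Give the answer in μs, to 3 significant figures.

3720 μs

Per-hop transmission t_tx = L/R = 39200/360000000 = 108.889 μs.
Per-hop propagation t_prop = 1600/2.3e+08 = 6.95652 μs.
Pipeline fill: first packet needs 3·t_tx to clear all hops; remaining 31 packets each add one t_tx.
Total = (3+32-1)·t_tx + 3·t_prop = 34·108.889 + 3·6.95652 = 3720 μs.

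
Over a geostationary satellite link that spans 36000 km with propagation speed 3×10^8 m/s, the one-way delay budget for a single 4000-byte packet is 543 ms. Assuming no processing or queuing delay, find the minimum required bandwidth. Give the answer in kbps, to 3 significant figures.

75.7 kbps

L = 32000 bits.
Propagation delay = 36000000 / 300000000 = 120 ms.
Transmission budget = 543 − 120 = 423 ms.
R ≥ L / t_tx = 32000 bits / 0.423 s = 75.7 kbps.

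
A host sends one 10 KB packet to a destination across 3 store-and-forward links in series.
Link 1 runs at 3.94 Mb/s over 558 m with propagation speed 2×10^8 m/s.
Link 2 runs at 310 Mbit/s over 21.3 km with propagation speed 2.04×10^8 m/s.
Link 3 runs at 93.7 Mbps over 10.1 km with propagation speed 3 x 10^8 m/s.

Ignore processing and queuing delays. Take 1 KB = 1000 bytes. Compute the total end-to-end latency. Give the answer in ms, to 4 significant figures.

21.56 ms

L = 80000 bits.
Transmission delays (L/R per hop): 20.3046, 0.258065, 0.853789 ms; sum = 21.4164 ms.
Propagation delays (d/s per hop): 0.00279, 0.104412, 0.0336667 ms; sum = 0.140868 ms.
End-to-end = 21.56 ms.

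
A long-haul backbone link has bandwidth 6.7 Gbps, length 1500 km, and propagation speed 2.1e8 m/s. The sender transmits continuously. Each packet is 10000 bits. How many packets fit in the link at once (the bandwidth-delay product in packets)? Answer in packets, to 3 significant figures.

4790 packets

Propagation delay = 1500000 / 210000000 = 0.00714286 s.
BDP = R × t_prop = 6700000000 × 0.00714286 = 47857100 bits.
In packets of 10000 bits: 4790 packets.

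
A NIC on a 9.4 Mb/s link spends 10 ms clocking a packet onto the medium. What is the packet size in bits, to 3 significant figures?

L = R × t_tx = 9400000 b/s × 0.01 s = 94000 bits.

94000 bits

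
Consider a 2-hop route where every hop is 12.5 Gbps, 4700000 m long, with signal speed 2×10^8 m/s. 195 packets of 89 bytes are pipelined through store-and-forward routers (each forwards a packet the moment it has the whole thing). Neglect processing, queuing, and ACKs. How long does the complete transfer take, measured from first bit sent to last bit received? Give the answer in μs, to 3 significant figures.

47000 μs

Per-hop transmission t_tx = L/R = 712/12500000000 = 0.05696 μs.
Per-hop propagation t_prop = 4700000/200000000 = 23500 μs.
Pipeline fill: first packet needs 2·t_tx to clear all hops; remaining 194 packets each add one t_tx.
Total = (2+195-1)·t_tx + 2·t_prop = 196·0.05696 + 2·23500 = 47000 μs.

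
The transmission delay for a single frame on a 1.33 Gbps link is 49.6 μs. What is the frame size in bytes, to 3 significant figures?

8250 bytes

L = R × t_tx = 1330000000 b/s × 4.96e-05 s = 65968 bits.
In bytes: 65968 / 8 = 8250 bytes.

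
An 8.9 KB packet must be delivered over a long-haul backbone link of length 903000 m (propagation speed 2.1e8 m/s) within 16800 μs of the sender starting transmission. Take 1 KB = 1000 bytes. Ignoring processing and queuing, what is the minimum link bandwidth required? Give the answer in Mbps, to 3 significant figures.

L = 71200 bits.
Propagation delay = 903000 / 210000000 = 4300 μs.
Transmission budget = 16800 − 4300 = 12500 μs.
R ≥ L / t_tx = 71200 bits / 0.0125 s = 5.70 Mbps.

5.70 Mbps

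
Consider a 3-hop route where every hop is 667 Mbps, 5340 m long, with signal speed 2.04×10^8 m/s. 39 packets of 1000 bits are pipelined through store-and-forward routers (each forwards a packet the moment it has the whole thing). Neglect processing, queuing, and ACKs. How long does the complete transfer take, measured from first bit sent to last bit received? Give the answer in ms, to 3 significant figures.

Per-hop transmission t_tx = L/R = 1000/667000000 = 0.00149925 ms.
Per-hop propagation t_prop = 5340/204000000 = 0.0261765 ms.
Pipeline fill: first packet needs 3·t_tx to clear all hops; remaining 38 packets each add one t_tx.
Total = (3+39-1)·t_tx + 3·t_prop = 41·0.00149925 + 3·0.0261765 = 0.140 ms.

0.140 ms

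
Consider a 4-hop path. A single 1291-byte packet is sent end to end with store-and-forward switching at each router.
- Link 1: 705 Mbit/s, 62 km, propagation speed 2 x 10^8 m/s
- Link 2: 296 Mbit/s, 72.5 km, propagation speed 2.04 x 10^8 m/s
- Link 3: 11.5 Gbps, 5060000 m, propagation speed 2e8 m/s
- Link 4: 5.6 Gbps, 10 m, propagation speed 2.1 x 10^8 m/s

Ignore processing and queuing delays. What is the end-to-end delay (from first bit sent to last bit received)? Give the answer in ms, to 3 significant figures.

26.0 ms

L = 1291 × 8 = 10328 bits.
Transmission delays (L/R per hop): 0.0146496, 0.0348919, 0.000898087, 0.00184429 ms; sum = 0.0522839 ms.
Propagation delays (d/s per hop): 0.31, 0.355392, 25.3, 4.7619e-05 ms; sum = 25.9654 ms.
End-to-end = 26.0 ms.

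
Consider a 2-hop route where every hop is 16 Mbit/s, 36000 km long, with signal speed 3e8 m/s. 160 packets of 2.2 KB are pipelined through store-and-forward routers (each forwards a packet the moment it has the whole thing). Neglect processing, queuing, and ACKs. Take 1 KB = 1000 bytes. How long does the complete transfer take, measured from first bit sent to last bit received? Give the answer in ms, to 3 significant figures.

417 ms

Per-hop transmission t_tx = L/R = 17600/16000000 = 1.1 ms.
Per-hop propagation t_prop = 36000000/300000000 = 120 ms.
Pipeline fill: first packet needs 2·t_tx to clear all hops; remaining 159 packets each add one t_tx.
Total = (2+160-1)·t_tx + 2·t_prop = 161·1.1 + 2·120 = 417 ms.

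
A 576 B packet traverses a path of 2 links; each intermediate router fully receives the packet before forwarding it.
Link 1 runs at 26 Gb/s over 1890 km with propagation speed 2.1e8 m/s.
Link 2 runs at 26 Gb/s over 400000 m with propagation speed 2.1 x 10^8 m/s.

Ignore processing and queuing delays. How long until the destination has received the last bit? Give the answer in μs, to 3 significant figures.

L = 576 × 8 = 4608 bits.
Transmission delay per hop = L/R = 4608/26000000000 = 0.177231 μs; 2 hops → 0.354462 μs.
Propagation delays (d/s per hop): 9000, 1904.76 μs; sum = 10904.8 μs.
End-to-end = 10900 μs.

10900 μs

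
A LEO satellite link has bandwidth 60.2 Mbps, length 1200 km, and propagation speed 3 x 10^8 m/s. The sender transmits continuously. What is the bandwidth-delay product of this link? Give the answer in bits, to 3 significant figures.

241000 bits

Propagation delay = 1200000 / 300000000 = 0.004 s.
BDP = R × t_prop = 60200000 × 0.004 = 240800 bits.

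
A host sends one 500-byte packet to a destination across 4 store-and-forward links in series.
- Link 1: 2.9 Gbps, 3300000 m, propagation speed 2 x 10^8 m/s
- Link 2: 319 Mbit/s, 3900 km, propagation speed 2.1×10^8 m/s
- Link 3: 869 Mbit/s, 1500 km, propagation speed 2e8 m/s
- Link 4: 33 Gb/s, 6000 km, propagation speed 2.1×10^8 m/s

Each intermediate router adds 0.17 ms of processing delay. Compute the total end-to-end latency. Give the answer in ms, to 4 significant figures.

71.67 ms

L = 500 × 8 = 4000 bits.
Transmission delays (L/R per hop): 0.00137931, 0.0125392, 0.00460299, 0.000121212 ms; sum = 0.0186427 ms.
Propagation delays (d/s per hop): 16.5, 18.5714, 7.5, 28.5714 ms; sum = 71.1429 ms.
Processing at 3 router(s): 3 × 0.17 ms = 0.51 ms.
End-to-end = 71.67 ms.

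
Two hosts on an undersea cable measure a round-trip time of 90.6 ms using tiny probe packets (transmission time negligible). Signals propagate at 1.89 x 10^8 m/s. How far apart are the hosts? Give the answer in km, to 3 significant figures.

8560 km

One-way propagation = RTT/2 = 45.3 ms.
d = s × t = 189000000 × 0.0453 = 8560 km.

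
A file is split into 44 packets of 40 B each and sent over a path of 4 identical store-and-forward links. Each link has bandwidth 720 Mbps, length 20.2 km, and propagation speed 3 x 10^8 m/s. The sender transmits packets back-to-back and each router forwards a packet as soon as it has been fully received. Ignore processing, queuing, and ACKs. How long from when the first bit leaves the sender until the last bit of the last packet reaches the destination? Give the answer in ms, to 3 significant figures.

0.290 ms

Per-hop transmission t_tx = L/R = 320/720000000 = 0.000444444 ms.
Per-hop propagation t_prop = 20200/300000000 = 0.0673333 ms.
Pipeline fill: first packet needs 4·t_tx to clear all hops; remaining 43 packets each add one t_tx.
Total = (4+44-1)·t_tx + 4·t_prop = 47·0.000444444 + 4·0.0673333 = 0.290 ms.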